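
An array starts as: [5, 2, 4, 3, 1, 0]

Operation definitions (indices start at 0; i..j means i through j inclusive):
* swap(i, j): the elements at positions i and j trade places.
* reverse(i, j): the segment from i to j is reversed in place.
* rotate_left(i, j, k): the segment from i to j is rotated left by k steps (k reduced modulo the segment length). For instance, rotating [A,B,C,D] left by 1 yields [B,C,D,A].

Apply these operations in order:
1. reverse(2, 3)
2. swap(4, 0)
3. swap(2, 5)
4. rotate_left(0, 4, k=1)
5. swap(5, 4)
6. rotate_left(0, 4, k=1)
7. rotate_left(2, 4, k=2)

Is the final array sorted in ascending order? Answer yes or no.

After 1 (reverse(2, 3)): [5, 2, 3, 4, 1, 0]
After 2 (swap(4, 0)): [1, 2, 3, 4, 5, 0]
After 3 (swap(2, 5)): [1, 2, 0, 4, 5, 3]
After 4 (rotate_left(0, 4, k=1)): [2, 0, 4, 5, 1, 3]
After 5 (swap(5, 4)): [2, 0, 4, 5, 3, 1]
After 6 (rotate_left(0, 4, k=1)): [0, 4, 5, 3, 2, 1]
After 7 (rotate_left(2, 4, k=2)): [0, 4, 2, 5, 3, 1]

Answer: no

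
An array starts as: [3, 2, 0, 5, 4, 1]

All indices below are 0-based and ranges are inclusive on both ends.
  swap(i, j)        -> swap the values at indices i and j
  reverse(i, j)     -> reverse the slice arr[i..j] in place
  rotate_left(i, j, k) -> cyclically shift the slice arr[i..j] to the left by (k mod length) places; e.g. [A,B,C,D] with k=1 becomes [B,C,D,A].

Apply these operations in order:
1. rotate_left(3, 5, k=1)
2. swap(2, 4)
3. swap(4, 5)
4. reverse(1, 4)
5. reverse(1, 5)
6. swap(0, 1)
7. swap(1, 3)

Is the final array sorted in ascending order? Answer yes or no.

After 1 (rotate_left(3, 5, k=1)): [3, 2, 0, 4, 1, 5]
After 2 (swap(2, 4)): [3, 2, 1, 4, 0, 5]
After 3 (swap(4, 5)): [3, 2, 1, 4, 5, 0]
After 4 (reverse(1, 4)): [3, 5, 4, 1, 2, 0]
After 5 (reverse(1, 5)): [3, 0, 2, 1, 4, 5]
After 6 (swap(0, 1)): [0, 3, 2, 1, 4, 5]
After 7 (swap(1, 3)): [0, 1, 2, 3, 4, 5]

Answer: yes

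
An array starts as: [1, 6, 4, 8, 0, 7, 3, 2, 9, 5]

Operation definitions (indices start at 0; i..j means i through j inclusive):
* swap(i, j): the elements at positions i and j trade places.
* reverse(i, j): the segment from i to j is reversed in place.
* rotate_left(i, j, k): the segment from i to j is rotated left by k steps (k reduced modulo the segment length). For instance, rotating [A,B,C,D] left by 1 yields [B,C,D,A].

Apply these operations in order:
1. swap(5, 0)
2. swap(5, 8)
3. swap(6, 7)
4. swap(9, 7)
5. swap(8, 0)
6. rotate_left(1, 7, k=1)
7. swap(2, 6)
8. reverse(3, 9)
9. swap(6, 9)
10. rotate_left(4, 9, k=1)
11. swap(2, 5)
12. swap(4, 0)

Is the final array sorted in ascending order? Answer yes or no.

Answer: no

Derivation:
After 1 (swap(5, 0)): [7, 6, 4, 8, 0, 1, 3, 2, 9, 5]
After 2 (swap(5, 8)): [7, 6, 4, 8, 0, 9, 3, 2, 1, 5]
After 3 (swap(6, 7)): [7, 6, 4, 8, 0, 9, 2, 3, 1, 5]
After 4 (swap(9, 7)): [7, 6, 4, 8, 0, 9, 2, 5, 1, 3]
After 5 (swap(8, 0)): [1, 6, 4, 8, 0, 9, 2, 5, 7, 3]
After 6 (rotate_left(1, 7, k=1)): [1, 4, 8, 0, 9, 2, 5, 6, 7, 3]
After 7 (swap(2, 6)): [1, 4, 5, 0, 9, 2, 8, 6, 7, 3]
After 8 (reverse(3, 9)): [1, 4, 5, 3, 7, 6, 8, 2, 9, 0]
After 9 (swap(6, 9)): [1, 4, 5, 3, 7, 6, 0, 2, 9, 8]
After 10 (rotate_left(4, 9, k=1)): [1, 4, 5, 3, 6, 0, 2, 9, 8, 7]
After 11 (swap(2, 5)): [1, 4, 0, 3, 6, 5, 2, 9, 8, 7]
After 12 (swap(4, 0)): [6, 4, 0, 3, 1, 5, 2, 9, 8, 7]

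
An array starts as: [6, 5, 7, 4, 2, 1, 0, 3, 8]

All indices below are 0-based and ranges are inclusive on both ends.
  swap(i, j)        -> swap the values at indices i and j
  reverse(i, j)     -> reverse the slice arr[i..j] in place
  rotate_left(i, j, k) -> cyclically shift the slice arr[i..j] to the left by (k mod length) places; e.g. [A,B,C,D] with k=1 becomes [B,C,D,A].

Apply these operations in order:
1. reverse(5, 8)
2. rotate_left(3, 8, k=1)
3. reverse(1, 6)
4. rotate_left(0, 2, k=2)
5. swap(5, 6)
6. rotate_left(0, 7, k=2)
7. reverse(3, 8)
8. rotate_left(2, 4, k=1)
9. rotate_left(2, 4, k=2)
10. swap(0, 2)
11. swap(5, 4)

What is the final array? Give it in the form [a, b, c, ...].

After 1 (reverse(5, 8)): [6, 5, 7, 4, 2, 8, 3, 0, 1]
After 2 (rotate_left(3, 8, k=1)): [6, 5, 7, 2, 8, 3, 0, 1, 4]
After 3 (reverse(1, 6)): [6, 0, 3, 8, 2, 7, 5, 1, 4]
After 4 (rotate_left(0, 2, k=2)): [3, 6, 0, 8, 2, 7, 5, 1, 4]
After 5 (swap(5, 6)): [3, 6, 0, 8, 2, 5, 7, 1, 4]
After 6 (rotate_left(0, 7, k=2)): [0, 8, 2, 5, 7, 1, 3, 6, 4]
After 7 (reverse(3, 8)): [0, 8, 2, 4, 6, 3, 1, 7, 5]
After 8 (rotate_left(2, 4, k=1)): [0, 8, 4, 6, 2, 3, 1, 7, 5]
After 9 (rotate_left(2, 4, k=2)): [0, 8, 2, 4, 6, 3, 1, 7, 5]
After 10 (swap(0, 2)): [2, 8, 0, 4, 6, 3, 1, 7, 5]
After 11 (swap(5, 4)): [2, 8, 0, 4, 3, 6, 1, 7, 5]

Answer: [2, 8, 0, 4, 3, 6, 1, 7, 5]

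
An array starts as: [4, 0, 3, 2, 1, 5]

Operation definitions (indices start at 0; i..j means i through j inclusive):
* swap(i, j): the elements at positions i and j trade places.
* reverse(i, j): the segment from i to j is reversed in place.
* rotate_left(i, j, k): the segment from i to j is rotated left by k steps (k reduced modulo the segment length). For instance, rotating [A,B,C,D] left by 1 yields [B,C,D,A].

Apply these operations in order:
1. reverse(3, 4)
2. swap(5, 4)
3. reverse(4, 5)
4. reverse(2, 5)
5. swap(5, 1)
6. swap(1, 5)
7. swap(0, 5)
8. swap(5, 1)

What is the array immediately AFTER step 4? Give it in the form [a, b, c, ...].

After 1 (reverse(3, 4)): [4, 0, 3, 1, 2, 5]
After 2 (swap(5, 4)): [4, 0, 3, 1, 5, 2]
After 3 (reverse(4, 5)): [4, 0, 3, 1, 2, 5]
After 4 (reverse(2, 5)): [4, 0, 5, 2, 1, 3]

Answer: [4, 0, 5, 2, 1, 3]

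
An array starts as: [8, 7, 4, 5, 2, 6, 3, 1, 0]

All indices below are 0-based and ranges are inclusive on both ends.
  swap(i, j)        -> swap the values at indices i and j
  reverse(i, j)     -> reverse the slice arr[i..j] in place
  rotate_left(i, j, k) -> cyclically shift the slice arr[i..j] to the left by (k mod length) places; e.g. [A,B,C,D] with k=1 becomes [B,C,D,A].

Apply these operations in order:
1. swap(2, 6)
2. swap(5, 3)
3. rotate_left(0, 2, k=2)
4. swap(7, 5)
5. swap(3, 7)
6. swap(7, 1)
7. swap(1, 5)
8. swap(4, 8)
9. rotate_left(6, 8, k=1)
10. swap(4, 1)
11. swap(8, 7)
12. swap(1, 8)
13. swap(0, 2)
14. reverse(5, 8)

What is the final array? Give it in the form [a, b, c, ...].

Answer: [7, 2, 3, 5, 1, 0, 4, 8, 6]

Derivation:
After 1 (swap(2, 6)): [8, 7, 3, 5, 2, 6, 4, 1, 0]
After 2 (swap(5, 3)): [8, 7, 3, 6, 2, 5, 4, 1, 0]
After 3 (rotate_left(0, 2, k=2)): [3, 8, 7, 6, 2, 5, 4, 1, 0]
After 4 (swap(7, 5)): [3, 8, 7, 6, 2, 1, 4, 5, 0]
After 5 (swap(3, 7)): [3, 8, 7, 5, 2, 1, 4, 6, 0]
After 6 (swap(7, 1)): [3, 6, 7, 5, 2, 1, 4, 8, 0]
After 7 (swap(1, 5)): [3, 1, 7, 5, 2, 6, 4, 8, 0]
After 8 (swap(4, 8)): [3, 1, 7, 5, 0, 6, 4, 8, 2]
After 9 (rotate_left(6, 8, k=1)): [3, 1, 7, 5, 0, 6, 8, 2, 4]
After 10 (swap(4, 1)): [3, 0, 7, 5, 1, 6, 8, 2, 4]
After 11 (swap(8, 7)): [3, 0, 7, 5, 1, 6, 8, 4, 2]
After 12 (swap(1, 8)): [3, 2, 7, 5, 1, 6, 8, 4, 0]
After 13 (swap(0, 2)): [7, 2, 3, 5, 1, 6, 8, 4, 0]
After 14 (reverse(5, 8)): [7, 2, 3, 5, 1, 0, 4, 8, 6]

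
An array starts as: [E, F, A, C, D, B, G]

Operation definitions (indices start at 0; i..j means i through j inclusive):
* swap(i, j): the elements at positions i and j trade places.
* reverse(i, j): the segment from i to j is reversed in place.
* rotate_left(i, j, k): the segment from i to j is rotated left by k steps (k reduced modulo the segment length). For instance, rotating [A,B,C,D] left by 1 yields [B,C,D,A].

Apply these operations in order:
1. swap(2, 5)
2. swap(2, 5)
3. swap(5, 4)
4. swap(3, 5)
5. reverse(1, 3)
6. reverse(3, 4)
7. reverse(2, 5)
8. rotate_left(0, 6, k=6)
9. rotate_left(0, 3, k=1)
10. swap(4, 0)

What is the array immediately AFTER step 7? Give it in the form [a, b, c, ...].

Answer: [E, D, C, F, B, A, G]

Derivation:
After 1 (swap(2, 5)): [E, F, B, C, D, A, G]
After 2 (swap(2, 5)): [E, F, A, C, D, B, G]
After 3 (swap(5, 4)): [E, F, A, C, B, D, G]
After 4 (swap(3, 5)): [E, F, A, D, B, C, G]
After 5 (reverse(1, 3)): [E, D, A, F, B, C, G]
After 6 (reverse(3, 4)): [E, D, A, B, F, C, G]
After 7 (reverse(2, 5)): [E, D, C, F, B, A, G]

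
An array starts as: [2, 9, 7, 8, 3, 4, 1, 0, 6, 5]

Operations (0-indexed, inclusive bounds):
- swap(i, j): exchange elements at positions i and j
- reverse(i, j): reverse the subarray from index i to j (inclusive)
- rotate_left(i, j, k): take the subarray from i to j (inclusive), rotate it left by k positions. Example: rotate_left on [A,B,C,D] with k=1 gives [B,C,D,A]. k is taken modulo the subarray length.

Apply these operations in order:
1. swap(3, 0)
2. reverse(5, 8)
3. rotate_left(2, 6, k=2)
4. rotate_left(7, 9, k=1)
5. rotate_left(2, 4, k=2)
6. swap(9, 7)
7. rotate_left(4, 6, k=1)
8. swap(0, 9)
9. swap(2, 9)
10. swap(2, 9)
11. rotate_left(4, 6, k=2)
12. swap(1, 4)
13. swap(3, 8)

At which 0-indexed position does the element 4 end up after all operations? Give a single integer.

Answer: 0

Derivation:
After 1 (swap(3, 0)): [8, 9, 7, 2, 3, 4, 1, 0, 6, 5]
After 2 (reverse(5, 8)): [8, 9, 7, 2, 3, 6, 0, 1, 4, 5]
After 3 (rotate_left(2, 6, k=2)): [8, 9, 3, 6, 0, 7, 2, 1, 4, 5]
After 4 (rotate_left(7, 9, k=1)): [8, 9, 3, 6, 0, 7, 2, 4, 5, 1]
After 5 (rotate_left(2, 4, k=2)): [8, 9, 0, 3, 6, 7, 2, 4, 5, 1]
After 6 (swap(9, 7)): [8, 9, 0, 3, 6, 7, 2, 1, 5, 4]
After 7 (rotate_left(4, 6, k=1)): [8, 9, 0, 3, 7, 2, 6, 1, 5, 4]
After 8 (swap(0, 9)): [4, 9, 0, 3, 7, 2, 6, 1, 5, 8]
After 9 (swap(2, 9)): [4, 9, 8, 3, 7, 2, 6, 1, 5, 0]
After 10 (swap(2, 9)): [4, 9, 0, 3, 7, 2, 6, 1, 5, 8]
After 11 (rotate_left(4, 6, k=2)): [4, 9, 0, 3, 6, 7, 2, 1, 5, 8]
After 12 (swap(1, 4)): [4, 6, 0, 3, 9, 7, 2, 1, 5, 8]
After 13 (swap(3, 8)): [4, 6, 0, 5, 9, 7, 2, 1, 3, 8]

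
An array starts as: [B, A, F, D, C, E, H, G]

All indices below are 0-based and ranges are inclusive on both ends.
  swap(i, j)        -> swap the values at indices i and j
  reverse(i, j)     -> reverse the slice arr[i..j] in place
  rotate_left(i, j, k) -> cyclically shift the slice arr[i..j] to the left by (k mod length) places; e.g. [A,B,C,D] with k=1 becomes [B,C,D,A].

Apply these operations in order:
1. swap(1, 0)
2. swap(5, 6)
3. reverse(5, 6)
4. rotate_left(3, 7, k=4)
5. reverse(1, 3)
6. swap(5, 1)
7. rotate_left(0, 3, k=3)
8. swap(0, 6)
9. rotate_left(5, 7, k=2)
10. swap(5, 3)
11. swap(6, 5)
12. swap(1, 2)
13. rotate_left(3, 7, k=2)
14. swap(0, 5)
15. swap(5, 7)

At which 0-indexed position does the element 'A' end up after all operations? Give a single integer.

Answer: 2

Derivation:
After 1 (swap(1, 0)): [A, B, F, D, C, E, H, G]
After 2 (swap(5, 6)): [A, B, F, D, C, H, E, G]
After 3 (reverse(5, 6)): [A, B, F, D, C, E, H, G]
After 4 (rotate_left(3, 7, k=4)): [A, B, F, G, D, C, E, H]
After 5 (reverse(1, 3)): [A, G, F, B, D, C, E, H]
After 6 (swap(5, 1)): [A, C, F, B, D, G, E, H]
After 7 (rotate_left(0, 3, k=3)): [B, A, C, F, D, G, E, H]
After 8 (swap(0, 6)): [E, A, C, F, D, G, B, H]
After 9 (rotate_left(5, 7, k=2)): [E, A, C, F, D, H, G, B]
After 10 (swap(5, 3)): [E, A, C, H, D, F, G, B]
After 11 (swap(6, 5)): [E, A, C, H, D, G, F, B]
After 12 (swap(1, 2)): [E, C, A, H, D, G, F, B]
After 13 (rotate_left(3, 7, k=2)): [E, C, A, G, F, B, H, D]
After 14 (swap(0, 5)): [B, C, A, G, F, E, H, D]
After 15 (swap(5, 7)): [B, C, A, G, F, D, H, E]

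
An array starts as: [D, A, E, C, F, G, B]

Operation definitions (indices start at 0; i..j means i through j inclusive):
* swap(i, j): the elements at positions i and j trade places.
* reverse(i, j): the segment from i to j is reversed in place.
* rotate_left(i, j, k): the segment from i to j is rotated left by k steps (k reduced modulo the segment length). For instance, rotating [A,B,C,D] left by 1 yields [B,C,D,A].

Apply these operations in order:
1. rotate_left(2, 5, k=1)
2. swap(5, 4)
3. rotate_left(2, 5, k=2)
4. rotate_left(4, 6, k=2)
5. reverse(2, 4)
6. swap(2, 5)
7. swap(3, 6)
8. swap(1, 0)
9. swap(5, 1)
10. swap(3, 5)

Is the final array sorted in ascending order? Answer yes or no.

Answer: yes

Derivation:
After 1 (rotate_left(2, 5, k=1)): [D, A, C, F, G, E, B]
After 2 (swap(5, 4)): [D, A, C, F, E, G, B]
After 3 (rotate_left(2, 5, k=2)): [D, A, E, G, C, F, B]
After 4 (rotate_left(4, 6, k=2)): [D, A, E, G, B, C, F]
After 5 (reverse(2, 4)): [D, A, B, G, E, C, F]
After 6 (swap(2, 5)): [D, A, C, G, E, B, F]
After 7 (swap(3, 6)): [D, A, C, F, E, B, G]
After 8 (swap(1, 0)): [A, D, C, F, E, B, G]
After 9 (swap(5, 1)): [A, B, C, F, E, D, G]
After 10 (swap(3, 5)): [A, B, C, D, E, F, G]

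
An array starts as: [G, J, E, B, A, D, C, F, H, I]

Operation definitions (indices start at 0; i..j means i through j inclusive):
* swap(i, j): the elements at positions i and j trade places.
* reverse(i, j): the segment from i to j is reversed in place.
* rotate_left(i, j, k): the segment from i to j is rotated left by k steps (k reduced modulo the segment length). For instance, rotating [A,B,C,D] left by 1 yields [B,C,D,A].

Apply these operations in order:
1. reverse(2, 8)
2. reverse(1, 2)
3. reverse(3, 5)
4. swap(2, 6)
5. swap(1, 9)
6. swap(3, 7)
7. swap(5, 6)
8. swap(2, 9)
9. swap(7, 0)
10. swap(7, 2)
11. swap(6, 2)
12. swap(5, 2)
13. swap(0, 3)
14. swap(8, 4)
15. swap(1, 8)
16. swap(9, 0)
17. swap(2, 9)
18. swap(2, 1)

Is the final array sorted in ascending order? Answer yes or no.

After 1 (reverse(2, 8)): [G, J, H, F, C, D, A, B, E, I]
After 2 (reverse(1, 2)): [G, H, J, F, C, D, A, B, E, I]
After 3 (reverse(3, 5)): [G, H, J, D, C, F, A, B, E, I]
After 4 (swap(2, 6)): [G, H, A, D, C, F, J, B, E, I]
After 5 (swap(1, 9)): [G, I, A, D, C, F, J, B, E, H]
After 6 (swap(3, 7)): [G, I, A, B, C, F, J, D, E, H]
After 7 (swap(5, 6)): [G, I, A, B, C, J, F, D, E, H]
After 8 (swap(2, 9)): [G, I, H, B, C, J, F, D, E, A]
After 9 (swap(7, 0)): [D, I, H, B, C, J, F, G, E, A]
After 10 (swap(7, 2)): [D, I, G, B, C, J, F, H, E, A]
After 11 (swap(6, 2)): [D, I, F, B, C, J, G, H, E, A]
After 12 (swap(5, 2)): [D, I, J, B, C, F, G, H, E, A]
After 13 (swap(0, 3)): [B, I, J, D, C, F, G, H, E, A]
After 14 (swap(8, 4)): [B, I, J, D, E, F, G, H, C, A]
After 15 (swap(1, 8)): [B, C, J, D, E, F, G, H, I, A]
After 16 (swap(9, 0)): [A, C, J, D, E, F, G, H, I, B]
After 17 (swap(2, 9)): [A, C, B, D, E, F, G, H, I, J]
After 18 (swap(2, 1)): [A, B, C, D, E, F, G, H, I, J]

Answer: yes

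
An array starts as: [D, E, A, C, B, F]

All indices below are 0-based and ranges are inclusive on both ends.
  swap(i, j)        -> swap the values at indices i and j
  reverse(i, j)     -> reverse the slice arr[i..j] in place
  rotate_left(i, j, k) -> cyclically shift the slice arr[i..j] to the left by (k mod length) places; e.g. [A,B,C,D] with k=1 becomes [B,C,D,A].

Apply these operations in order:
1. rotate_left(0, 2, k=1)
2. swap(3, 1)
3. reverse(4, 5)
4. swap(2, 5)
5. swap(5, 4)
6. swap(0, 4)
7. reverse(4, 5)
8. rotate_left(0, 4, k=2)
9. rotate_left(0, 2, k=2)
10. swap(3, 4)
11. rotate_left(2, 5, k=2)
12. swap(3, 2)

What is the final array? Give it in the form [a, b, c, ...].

After 1 (rotate_left(0, 2, k=1)): [E, A, D, C, B, F]
After 2 (swap(3, 1)): [E, C, D, A, B, F]
After 3 (reverse(4, 5)): [E, C, D, A, F, B]
After 4 (swap(2, 5)): [E, C, B, A, F, D]
After 5 (swap(5, 4)): [E, C, B, A, D, F]
After 6 (swap(0, 4)): [D, C, B, A, E, F]
After 7 (reverse(4, 5)): [D, C, B, A, F, E]
After 8 (rotate_left(0, 4, k=2)): [B, A, F, D, C, E]
After 9 (rotate_left(0, 2, k=2)): [F, B, A, D, C, E]
After 10 (swap(3, 4)): [F, B, A, C, D, E]
After 11 (rotate_left(2, 5, k=2)): [F, B, D, E, A, C]
After 12 (swap(3, 2)): [F, B, E, D, A, C]

Answer: [F, B, E, D, A, C]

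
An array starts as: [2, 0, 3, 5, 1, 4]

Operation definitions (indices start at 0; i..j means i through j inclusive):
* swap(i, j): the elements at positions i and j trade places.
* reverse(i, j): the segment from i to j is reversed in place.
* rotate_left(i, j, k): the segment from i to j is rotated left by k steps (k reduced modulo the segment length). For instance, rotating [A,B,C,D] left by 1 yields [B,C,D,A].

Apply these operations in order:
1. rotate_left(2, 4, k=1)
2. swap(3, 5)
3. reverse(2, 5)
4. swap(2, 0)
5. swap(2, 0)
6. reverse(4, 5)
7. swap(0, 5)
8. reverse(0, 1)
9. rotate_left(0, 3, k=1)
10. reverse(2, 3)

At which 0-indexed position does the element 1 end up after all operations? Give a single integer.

Answer: 1

Derivation:
After 1 (rotate_left(2, 4, k=1)): [2, 0, 5, 1, 3, 4]
After 2 (swap(3, 5)): [2, 0, 5, 4, 3, 1]
After 3 (reverse(2, 5)): [2, 0, 1, 3, 4, 5]
After 4 (swap(2, 0)): [1, 0, 2, 3, 4, 5]
After 5 (swap(2, 0)): [2, 0, 1, 3, 4, 5]
After 6 (reverse(4, 5)): [2, 0, 1, 3, 5, 4]
After 7 (swap(0, 5)): [4, 0, 1, 3, 5, 2]
After 8 (reverse(0, 1)): [0, 4, 1, 3, 5, 2]
After 9 (rotate_left(0, 3, k=1)): [4, 1, 3, 0, 5, 2]
After 10 (reverse(2, 3)): [4, 1, 0, 3, 5, 2]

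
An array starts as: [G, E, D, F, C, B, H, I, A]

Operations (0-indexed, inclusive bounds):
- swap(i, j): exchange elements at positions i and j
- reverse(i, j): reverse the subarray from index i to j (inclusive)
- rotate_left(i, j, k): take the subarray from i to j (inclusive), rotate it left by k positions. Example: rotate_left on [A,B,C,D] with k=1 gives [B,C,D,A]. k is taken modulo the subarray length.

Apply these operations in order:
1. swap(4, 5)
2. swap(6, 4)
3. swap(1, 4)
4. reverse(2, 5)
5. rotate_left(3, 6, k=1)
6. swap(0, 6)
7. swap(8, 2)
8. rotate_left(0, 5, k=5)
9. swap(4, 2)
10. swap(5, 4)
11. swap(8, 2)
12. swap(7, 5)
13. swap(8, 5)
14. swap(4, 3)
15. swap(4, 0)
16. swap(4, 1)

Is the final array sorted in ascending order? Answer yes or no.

After 1 (swap(4, 5)): [G, E, D, F, B, C, H, I, A]
After 2 (swap(6, 4)): [G, E, D, F, H, C, B, I, A]
After 3 (swap(1, 4)): [G, H, D, F, E, C, B, I, A]
After 4 (reverse(2, 5)): [G, H, C, E, F, D, B, I, A]
After 5 (rotate_left(3, 6, k=1)): [G, H, C, F, D, B, E, I, A]
After 6 (swap(0, 6)): [E, H, C, F, D, B, G, I, A]
After 7 (swap(8, 2)): [E, H, A, F, D, B, G, I, C]
After 8 (rotate_left(0, 5, k=5)): [B, E, H, A, F, D, G, I, C]
After 9 (swap(4, 2)): [B, E, F, A, H, D, G, I, C]
After 10 (swap(5, 4)): [B, E, F, A, D, H, G, I, C]
After 11 (swap(8, 2)): [B, E, C, A, D, H, G, I, F]
After 12 (swap(7, 5)): [B, E, C, A, D, I, G, H, F]
After 13 (swap(8, 5)): [B, E, C, A, D, F, G, H, I]
After 14 (swap(4, 3)): [B, E, C, D, A, F, G, H, I]
After 15 (swap(4, 0)): [A, E, C, D, B, F, G, H, I]
After 16 (swap(4, 1)): [A, B, C, D, E, F, G, H, I]

Answer: yes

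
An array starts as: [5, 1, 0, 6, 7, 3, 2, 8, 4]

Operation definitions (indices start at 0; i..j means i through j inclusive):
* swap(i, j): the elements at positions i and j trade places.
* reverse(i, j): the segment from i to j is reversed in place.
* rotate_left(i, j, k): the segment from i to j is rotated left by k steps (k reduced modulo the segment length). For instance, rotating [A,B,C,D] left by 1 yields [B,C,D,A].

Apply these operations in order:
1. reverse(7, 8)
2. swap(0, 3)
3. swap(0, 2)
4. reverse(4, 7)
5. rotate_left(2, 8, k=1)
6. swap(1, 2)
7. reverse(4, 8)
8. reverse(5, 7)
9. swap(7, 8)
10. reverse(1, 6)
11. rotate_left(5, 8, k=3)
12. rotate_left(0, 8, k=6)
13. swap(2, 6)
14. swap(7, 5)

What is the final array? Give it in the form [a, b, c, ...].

After 1 (reverse(7, 8)): [5, 1, 0, 6, 7, 3, 2, 4, 8]
After 2 (swap(0, 3)): [6, 1, 0, 5, 7, 3, 2, 4, 8]
After 3 (swap(0, 2)): [0, 1, 6, 5, 7, 3, 2, 4, 8]
After 4 (reverse(4, 7)): [0, 1, 6, 5, 4, 2, 3, 7, 8]
After 5 (rotate_left(2, 8, k=1)): [0, 1, 5, 4, 2, 3, 7, 8, 6]
After 6 (swap(1, 2)): [0, 5, 1, 4, 2, 3, 7, 8, 6]
After 7 (reverse(4, 8)): [0, 5, 1, 4, 6, 8, 7, 3, 2]
After 8 (reverse(5, 7)): [0, 5, 1, 4, 6, 3, 7, 8, 2]
After 9 (swap(7, 8)): [0, 5, 1, 4, 6, 3, 7, 2, 8]
After 10 (reverse(1, 6)): [0, 7, 3, 6, 4, 1, 5, 2, 8]
After 11 (rotate_left(5, 8, k=3)): [0, 7, 3, 6, 4, 8, 1, 5, 2]
After 12 (rotate_left(0, 8, k=6)): [1, 5, 2, 0, 7, 3, 6, 4, 8]
After 13 (swap(2, 6)): [1, 5, 6, 0, 7, 3, 2, 4, 8]
After 14 (swap(7, 5)): [1, 5, 6, 0, 7, 4, 2, 3, 8]

Answer: [1, 5, 6, 0, 7, 4, 2, 3, 8]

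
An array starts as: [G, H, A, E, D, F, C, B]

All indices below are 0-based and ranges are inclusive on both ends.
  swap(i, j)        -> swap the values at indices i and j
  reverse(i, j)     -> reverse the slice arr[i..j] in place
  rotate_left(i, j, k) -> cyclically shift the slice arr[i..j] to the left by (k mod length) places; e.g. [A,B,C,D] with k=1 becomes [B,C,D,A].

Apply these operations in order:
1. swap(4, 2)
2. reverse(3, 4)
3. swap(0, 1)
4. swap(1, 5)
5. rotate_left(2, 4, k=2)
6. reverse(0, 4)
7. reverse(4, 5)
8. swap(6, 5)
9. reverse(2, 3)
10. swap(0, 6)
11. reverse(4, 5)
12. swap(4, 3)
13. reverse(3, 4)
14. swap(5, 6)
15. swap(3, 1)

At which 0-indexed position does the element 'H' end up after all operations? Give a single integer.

After 1 (swap(4, 2)): [G, H, D, E, A, F, C, B]
After 2 (reverse(3, 4)): [G, H, D, A, E, F, C, B]
After 3 (swap(0, 1)): [H, G, D, A, E, F, C, B]
After 4 (swap(1, 5)): [H, F, D, A, E, G, C, B]
After 5 (rotate_left(2, 4, k=2)): [H, F, E, D, A, G, C, B]
After 6 (reverse(0, 4)): [A, D, E, F, H, G, C, B]
After 7 (reverse(4, 5)): [A, D, E, F, G, H, C, B]
After 8 (swap(6, 5)): [A, D, E, F, G, C, H, B]
After 9 (reverse(2, 3)): [A, D, F, E, G, C, H, B]
After 10 (swap(0, 6)): [H, D, F, E, G, C, A, B]
After 11 (reverse(4, 5)): [H, D, F, E, C, G, A, B]
After 12 (swap(4, 3)): [H, D, F, C, E, G, A, B]
After 13 (reverse(3, 4)): [H, D, F, E, C, G, A, B]
After 14 (swap(5, 6)): [H, D, F, E, C, A, G, B]
After 15 (swap(3, 1)): [H, E, F, D, C, A, G, B]

Answer: 0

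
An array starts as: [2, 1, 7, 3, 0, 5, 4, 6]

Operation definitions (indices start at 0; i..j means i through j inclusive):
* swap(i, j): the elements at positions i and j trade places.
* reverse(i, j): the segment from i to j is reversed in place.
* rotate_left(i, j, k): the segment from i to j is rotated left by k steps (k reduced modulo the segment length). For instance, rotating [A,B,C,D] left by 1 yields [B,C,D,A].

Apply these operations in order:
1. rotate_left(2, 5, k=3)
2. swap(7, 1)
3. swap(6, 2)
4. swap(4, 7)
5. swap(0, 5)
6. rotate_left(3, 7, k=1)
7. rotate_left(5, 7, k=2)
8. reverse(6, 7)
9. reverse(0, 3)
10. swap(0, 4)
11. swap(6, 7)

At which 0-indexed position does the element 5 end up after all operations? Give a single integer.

Answer: 6

Derivation:
After 1 (rotate_left(2, 5, k=3)): [2, 1, 5, 7, 3, 0, 4, 6]
After 2 (swap(7, 1)): [2, 6, 5, 7, 3, 0, 4, 1]
After 3 (swap(6, 2)): [2, 6, 4, 7, 3, 0, 5, 1]
After 4 (swap(4, 7)): [2, 6, 4, 7, 1, 0, 5, 3]
After 5 (swap(0, 5)): [0, 6, 4, 7, 1, 2, 5, 3]
After 6 (rotate_left(3, 7, k=1)): [0, 6, 4, 1, 2, 5, 3, 7]
After 7 (rotate_left(5, 7, k=2)): [0, 6, 4, 1, 2, 7, 5, 3]
After 8 (reverse(6, 7)): [0, 6, 4, 1, 2, 7, 3, 5]
After 9 (reverse(0, 3)): [1, 4, 6, 0, 2, 7, 3, 5]
After 10 (swap(0, 4)): [2, 4, 6, 0, 1, 7, 3, 5]
After 11 (swap(6, 7)): [2, 4, 6, 0, 1, 7, 5, 3]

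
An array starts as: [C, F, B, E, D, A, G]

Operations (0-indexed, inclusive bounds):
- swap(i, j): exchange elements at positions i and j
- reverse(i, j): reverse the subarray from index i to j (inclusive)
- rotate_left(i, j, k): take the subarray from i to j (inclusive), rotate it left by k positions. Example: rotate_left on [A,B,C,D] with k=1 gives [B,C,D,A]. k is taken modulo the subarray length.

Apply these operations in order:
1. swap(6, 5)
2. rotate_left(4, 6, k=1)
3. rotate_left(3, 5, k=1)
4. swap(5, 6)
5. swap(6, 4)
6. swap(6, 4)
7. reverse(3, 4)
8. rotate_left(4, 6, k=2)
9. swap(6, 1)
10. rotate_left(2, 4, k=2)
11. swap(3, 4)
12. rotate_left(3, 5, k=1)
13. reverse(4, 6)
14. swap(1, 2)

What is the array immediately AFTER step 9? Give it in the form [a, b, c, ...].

Answer: [C, D, B, A, E, G, F]

Derivation:
After 1 (swap(6, 5)): [C, F, B, E, D, G, A]
After 2 (rotate_left(4, 6, k=1)): [C, F, B, E, G, A, D]
After 3 (rotate_left(3, 5, k=1)): [C, F, B, G, A, E, D]
After 4 (swap(5, 6)): [C, F, B, G, A, D, E]
After 5 (swap(6, 4)): [C, F, B, G, E, D, A]
After 6 (swap(6, 4)): [C, F, B, G, A, D, E]
After 7 (reverse(3, 4)): [C, F, B, A, G, D, E]
After 8 (rotate_left(4, 6, k=2)): [C, F, B, A, E, G, D]
After 9 (swap(6, 1)): [C, D, B, A, E, G, F]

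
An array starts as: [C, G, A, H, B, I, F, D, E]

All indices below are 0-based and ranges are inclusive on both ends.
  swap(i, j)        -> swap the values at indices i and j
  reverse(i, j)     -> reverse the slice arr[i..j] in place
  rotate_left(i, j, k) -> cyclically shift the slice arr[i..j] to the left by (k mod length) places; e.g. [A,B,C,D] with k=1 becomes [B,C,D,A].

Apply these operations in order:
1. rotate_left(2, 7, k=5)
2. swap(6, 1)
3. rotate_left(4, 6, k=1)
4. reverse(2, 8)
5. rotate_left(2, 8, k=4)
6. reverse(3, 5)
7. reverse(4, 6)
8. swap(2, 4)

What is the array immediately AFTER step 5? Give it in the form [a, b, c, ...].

Answer: [C, I, B, A, D, E, F, H, G]

Derivation:
After 1 (rotate_left(2, 7, k=5)): [C, G, D, A, H, B, I, F, E]
After 2 (swap(6, 1)): [C, I, D, A, H, B, G, F, E]
After 3 (rotate_left(4, 6, k=1)): [C, I, D, A, B, G, H, F, E]
After 4 (reverse(2, 8)): [C, I, E, F, H, G, B, A, D]
After 5 (rotate_left(2, 8, k=4)): [C, I, B, A, D, E, F, H, G]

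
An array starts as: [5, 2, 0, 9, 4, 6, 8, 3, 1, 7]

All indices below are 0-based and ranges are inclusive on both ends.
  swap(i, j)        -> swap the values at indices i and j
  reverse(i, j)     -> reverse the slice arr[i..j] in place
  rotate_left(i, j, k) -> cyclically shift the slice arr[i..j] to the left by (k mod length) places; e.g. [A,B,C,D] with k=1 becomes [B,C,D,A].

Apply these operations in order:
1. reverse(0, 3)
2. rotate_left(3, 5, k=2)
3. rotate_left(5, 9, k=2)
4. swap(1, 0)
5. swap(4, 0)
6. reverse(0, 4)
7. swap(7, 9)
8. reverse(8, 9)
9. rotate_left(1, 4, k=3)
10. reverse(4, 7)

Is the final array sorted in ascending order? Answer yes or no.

After 1 (reverse(0, 3)): [9, 0, 2, 5, 4, 6, 8, 3, 1, 7]
After 2 (rotate_left(3, 5, k=2)): [9, 0, 2, 6, 5, 4, 8, 3, 1, 7]
After 3 (rotate_left(5, 9, k=2)): [9, 0, 2, 6, 5, 3, 1, 7, 4, 8]
After 4 (swap(1, 0)): [0, 9, 2, 6, 5, 3, 1, 7, 4, 8]
After 5 (swap(4, 0)): [5, 9, 2, 6, 0, 3, 1, 7, 4, 8]
After 6 (reverse(0, 4)): [0, 6, 2, 9, 5, 3, 1, 7, 4, 8]
After 7 (swap(7, 9)): [0, 6, 2, 9, 5, 3, 1, 8, 4, 7]
After 8 (reverse(8, 9)): [0, 6, 2, 9, 5, 3, 1, 8, 7, 4]
After 9 (rotate_left(1, 4, k=3)): [0, 5, 6, 2, 9, 3, 1, 8, 7, 4]
After 10 (reverse(4, 7)): [0, 5, 6, 2, 8, 1, 3, 9, 7, 4]

Answer: no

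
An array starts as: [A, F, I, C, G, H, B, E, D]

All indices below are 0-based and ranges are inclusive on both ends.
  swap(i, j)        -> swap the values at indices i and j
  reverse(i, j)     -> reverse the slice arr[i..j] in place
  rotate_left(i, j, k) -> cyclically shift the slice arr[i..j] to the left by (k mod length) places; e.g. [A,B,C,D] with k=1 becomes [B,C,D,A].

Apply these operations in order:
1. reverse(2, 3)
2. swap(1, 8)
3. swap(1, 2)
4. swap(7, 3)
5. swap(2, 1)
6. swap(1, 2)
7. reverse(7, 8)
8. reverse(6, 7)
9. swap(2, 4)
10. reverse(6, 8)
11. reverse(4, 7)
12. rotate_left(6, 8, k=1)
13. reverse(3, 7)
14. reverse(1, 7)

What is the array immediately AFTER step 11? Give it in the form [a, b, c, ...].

Answer: [A, C, G, E, B, I, H, D, F]

Derivation:
After 1 (reverse(2, 3)): [A, F, C, I, G, H, B, E, D]
After 2 (swap(1, 8)): [A, D, C, I, G, H, B, E, F]
After 3 (swap(1, 2)): [A, C, D, I, G, H, B, E, F]
After 4 (swap(7, 3)): [A, C, D, E, G, H, B, I, F]
After 5 (swap(2, 1)): [A, D, C, E, G, H, B, I, F]
After 6 (swap(1, 2)): [A, C, D, E, G, H, B, I, F]
After 7 (reverse(7, 8)): [A, C, D, E, G, H, B, F, I]
After 8 (reverse(6, 7)): [A, C, D, E, G, H, F, B, I]
After 9 (swap(2, 4)): [A, C, G, E, D, H, F, B, I]
After 10 (reverse(6, 8)): [A, C, G, E, D, H, I, B, F]
After 11 (reverse(4, 7)): [A, C, G, E, B, I, H, D, F]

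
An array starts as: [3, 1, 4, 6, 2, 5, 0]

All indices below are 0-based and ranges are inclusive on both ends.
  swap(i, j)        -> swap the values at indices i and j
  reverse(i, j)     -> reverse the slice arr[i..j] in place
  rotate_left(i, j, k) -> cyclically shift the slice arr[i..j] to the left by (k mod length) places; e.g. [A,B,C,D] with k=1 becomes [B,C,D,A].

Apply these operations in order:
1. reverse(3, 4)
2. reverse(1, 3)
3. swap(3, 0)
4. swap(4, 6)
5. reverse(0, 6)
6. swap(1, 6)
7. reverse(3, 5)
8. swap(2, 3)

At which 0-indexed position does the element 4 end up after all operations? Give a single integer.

Answer: 4

Derivation:
After 1 (reverse(3, 4)): [3, 1, 4, 2, 6, 5, 0]
After 2 (reverse(1, 3)): [3, 2, 4, 1, 6, 5, 0]
After 3 (swap(3, 0)): [1, 2, 4, 3, 6, 5, 0]
After 4 (swap(4, 6)): [1, 2, 4, 3, 0, 5, 6]
After 5 (reverse(0, 6)): [6, 5, 0, 3, 4, 2, 1]
After 6 (swap(1, 6)): [6, 1, 0, 3, 4, 2, 5]
After 7 (reverse(3, 5)): [6, 1, 0, 2, 4, 3, 5]
After 8 (swap(2, 3)): [6, 1, 2, 0, 4, 3, 5]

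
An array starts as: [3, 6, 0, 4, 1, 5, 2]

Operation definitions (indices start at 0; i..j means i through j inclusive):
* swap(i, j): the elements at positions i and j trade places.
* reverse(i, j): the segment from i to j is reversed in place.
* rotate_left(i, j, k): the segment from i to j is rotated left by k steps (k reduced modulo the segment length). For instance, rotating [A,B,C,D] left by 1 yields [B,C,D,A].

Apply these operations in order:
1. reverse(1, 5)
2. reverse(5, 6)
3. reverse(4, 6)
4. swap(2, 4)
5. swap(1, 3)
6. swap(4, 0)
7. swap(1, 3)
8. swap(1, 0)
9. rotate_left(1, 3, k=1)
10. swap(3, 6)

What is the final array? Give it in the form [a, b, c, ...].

After 1 (reverse(1, 5)): [3, 5, 1, 4, 0, 6, 2]
After 2 (reverse(5, 6)): [3, 5, 1, 4, 0, 2, 6]
After 3 (reverse(4, 6)): [3, 5, 1, 4, 6, 2, 0]
After 4 (swap(2, 4)): [3, 5, 6, 4, 1, 2, 0]
After 5 (swap(1, 3)): [3, 4, 6, 5, 1, 2, 0]
After 6 (swap(4, 0)): [1, 4, 6, 5, 3, 2, 0]
After 7 (swap(1, 3)): [1, 5, 6, 4, 3, 2, 0]
After 8 (swap(1, 0)): [5, 1, 6, 4, 3, 2, 0]
After 9 (rotate_left(1, 3, k=1)): [5, 6, 4, 1, 3, 2, 0]
After 10 (swap(3, 6)): [5, 6, 4, 0, 3, 2, 1]

Answer: [5, 6, 4, 0, 3, 2, 1]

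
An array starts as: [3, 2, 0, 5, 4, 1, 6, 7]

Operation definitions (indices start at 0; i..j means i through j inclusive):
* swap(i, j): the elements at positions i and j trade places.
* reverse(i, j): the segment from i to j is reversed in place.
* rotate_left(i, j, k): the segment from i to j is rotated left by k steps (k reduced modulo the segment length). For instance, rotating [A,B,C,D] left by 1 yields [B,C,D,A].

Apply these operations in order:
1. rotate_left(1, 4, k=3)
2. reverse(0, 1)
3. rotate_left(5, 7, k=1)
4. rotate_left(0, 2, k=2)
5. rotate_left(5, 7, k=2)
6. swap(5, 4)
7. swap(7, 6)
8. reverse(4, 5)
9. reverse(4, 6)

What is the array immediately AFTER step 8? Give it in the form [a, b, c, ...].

Answer: [2, 4, 3, 0, 5, 1, 7, 6]

Derivation:
After 1 (rotate_left(1, 4, k=3)): [3, 4, 2, 0, 5, 1, 6, 7]
After 2 (reverse(0, 1)): [4, 3, 2, 0, 5, 1, 6, 7]
After 3 (rotate_left(5, 7, k=1)): [4, 3, 2, 0, 5, 6, 7, 1]
After 4 (rotate_left(0, 2, k=2)): [2, 4, 3, 0, 5, 6, 7, 1]
After 5 (rotate_left(5, 7, k=2)): [2, 4, 3, 0, 5, 1, 6, 7]
After 6 (swap(5, 4)): [2, 4, 3, 0, 1, 5, 6, 7]
After 7 (swap(7, 6)): [2, 4, 3, 0, 1, 5, 7, 6]
After 8 (reverse(4, 5)): [2, 4, 3, 0, 5, 1, 7, 6]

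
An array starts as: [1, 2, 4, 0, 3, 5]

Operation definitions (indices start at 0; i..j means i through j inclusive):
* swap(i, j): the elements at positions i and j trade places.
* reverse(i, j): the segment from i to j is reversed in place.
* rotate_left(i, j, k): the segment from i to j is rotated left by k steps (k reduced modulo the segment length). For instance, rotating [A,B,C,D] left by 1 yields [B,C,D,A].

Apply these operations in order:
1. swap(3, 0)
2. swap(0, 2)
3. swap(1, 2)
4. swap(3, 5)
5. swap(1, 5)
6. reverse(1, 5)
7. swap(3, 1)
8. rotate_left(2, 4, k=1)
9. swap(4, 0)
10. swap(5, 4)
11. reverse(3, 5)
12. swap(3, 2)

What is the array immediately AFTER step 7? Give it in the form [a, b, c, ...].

Answer: [4, 5, 3, 0, 2, 1]

Derivation:
After 1 (swap(3, 0)): [0, 2, 4, 1, 3, 5]
After 2 (swap(0, 2)): [4, 2, 0, 1, 3, 5]
After 3 (swap(1, 2)): [4, 0, 2, 1, 3, 5]
After 4 (swap(3, 5)): [4, 0, 2, 5, 3, 1]
After 5 (swap(1, 5)): [4, 1, 2, 5, 3, 0]
After 6 (reverse(1, 5)): [4, 0, 3, 5, 2, 1]
After 7 (swap(3, 1)): [4, 5, 3, 0, 2, 1]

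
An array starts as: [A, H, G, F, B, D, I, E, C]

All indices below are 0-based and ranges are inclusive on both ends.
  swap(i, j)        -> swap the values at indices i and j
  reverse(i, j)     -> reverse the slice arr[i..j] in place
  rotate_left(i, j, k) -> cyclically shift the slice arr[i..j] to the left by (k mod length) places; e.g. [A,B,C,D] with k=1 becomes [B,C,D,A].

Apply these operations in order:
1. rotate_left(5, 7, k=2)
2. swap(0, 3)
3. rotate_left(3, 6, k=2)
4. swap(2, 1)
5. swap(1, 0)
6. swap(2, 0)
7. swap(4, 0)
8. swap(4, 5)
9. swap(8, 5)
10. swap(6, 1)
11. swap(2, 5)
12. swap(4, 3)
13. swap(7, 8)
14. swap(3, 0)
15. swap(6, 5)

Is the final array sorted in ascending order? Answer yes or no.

Answer: yes

Derivation:
After 1 (rotate_left(5, 7, k=2)): [A, H, G, F, B, E, D, I, C]
After 2 (swap(0, 3)): [F, H, G, A, B, E, D, I, C]
After 3 (rotate_left(3, 6, k=2)): [F, H, G, E, D, A, B, I, C]
After 4 (swap(2, 1)): [F, G, H, E, D, A, B, I, C]
After 5 (swap(1, 0)): [G, F, H, E, D, A, B, I, C]
After 6 (swap(2, 0)): [H, F, G, E, D, A, B, I, C]
After 7 (swap(4, 0)): [D, F, G, E, H, A, B, I, C]
After 8 (swap(4, 5)): [D, F, G, E, A, H, B, I, C]
After 9 (swap(8, 5)): [D, F, G, E, A, C, B, I, H]
After 10 (swap(6, 1)): [D, B, G, E, A, C, F, I, H]
After 11 (swap(2, 5)): [D, B, C, E, A, G, F, I, H]
After 12 (swap(4, 3)): [D, B, C, A, E, G, F, I, H]
After 13 (swap(7, 8)): [D, B, C, A, E, G, F, H, I]
After 14 (swap(3, 0)): [A, B, C, D, E, G, F, H, I]
After 15 (swap(6, 5)): [A, B, C, D, E, F, G, H, I]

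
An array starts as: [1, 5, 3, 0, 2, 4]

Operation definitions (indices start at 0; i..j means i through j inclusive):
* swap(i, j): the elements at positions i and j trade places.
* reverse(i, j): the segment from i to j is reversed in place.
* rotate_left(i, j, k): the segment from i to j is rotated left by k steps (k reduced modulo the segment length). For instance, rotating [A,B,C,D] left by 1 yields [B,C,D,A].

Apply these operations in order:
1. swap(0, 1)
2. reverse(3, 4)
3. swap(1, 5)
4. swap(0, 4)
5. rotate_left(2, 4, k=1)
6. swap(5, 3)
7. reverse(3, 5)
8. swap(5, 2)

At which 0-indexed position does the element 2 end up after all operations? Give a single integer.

After 1 (swap(0, 1)): [5, 1, 3, 0, 2, 4]
After 2 (reverse(3, 4)): [5, 1, 3, 2, 0, 4]
After 3 (swap(1, 5)): [5, 4, 3, 2, 0, 1]
After 4 (swap(0, 4)): [0, 4, 3, 2, 5, 1]
After 5 (rotate_left(2, 4, k=1)): [0, 4, 2, 5, 3, 1]
After 6 (swap(5, 3)): [0, 4, 2, 1, 3, 5]
After 7 (reverse(3, 5)): [0, 4, 2, 5, 3, 1]
After 8 (swap(5, 2)): [0, 4, 1, 5, 3, 2]

Answer: 5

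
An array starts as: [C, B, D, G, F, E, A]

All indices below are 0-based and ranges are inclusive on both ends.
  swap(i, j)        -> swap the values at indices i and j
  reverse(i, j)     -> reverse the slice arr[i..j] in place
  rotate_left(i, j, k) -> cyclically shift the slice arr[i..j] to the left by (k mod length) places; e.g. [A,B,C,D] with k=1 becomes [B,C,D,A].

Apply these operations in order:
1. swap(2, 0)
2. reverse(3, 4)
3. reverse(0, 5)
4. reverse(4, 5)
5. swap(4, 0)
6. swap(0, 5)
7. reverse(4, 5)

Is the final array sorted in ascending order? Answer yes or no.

After 1 (swap(2, 0)): [D, B, C, G, F, E, A]
After 2 (reverse(3, 4)): [D, B, C, F, G, E, A]
After 3 (reverse(0, 5)): [E, G, F, C, B, D, A]
After 4 (reverse(4, 5)): [E, G, F, C, D, B, A]
After 5 (swap(4, 0)): [D, G, F, C, E, B, A]
After 6 (swap(0, 5)): [B, G, F, C, E, D, A]
After 7 (reverse(4, 5)): [B, G, F, C, D, E, A]

Answer: no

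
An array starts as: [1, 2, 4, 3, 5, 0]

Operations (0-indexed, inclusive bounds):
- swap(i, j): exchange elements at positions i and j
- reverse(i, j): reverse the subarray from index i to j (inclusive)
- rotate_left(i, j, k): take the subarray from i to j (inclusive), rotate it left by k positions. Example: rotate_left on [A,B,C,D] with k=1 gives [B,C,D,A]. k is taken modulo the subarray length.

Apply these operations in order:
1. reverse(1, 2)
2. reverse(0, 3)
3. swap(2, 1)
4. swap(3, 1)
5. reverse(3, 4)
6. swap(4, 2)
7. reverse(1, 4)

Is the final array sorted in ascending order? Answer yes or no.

After 1 (reverse(1, 2)): [1, 4, 2, 3, 5, 0]
After 2 (reverse(0, 3)): [3, 2, 4, 1, 5, 0]
After 3 (swap(2, 1)): [3, 4, 2, 1, 5, 0]
After 4 (swap(3, 1)): [3, 1, 2, 4, 5, 0]
After 5 (reverse(3, 4)): [3, 1, 2, 5, 4, 0]
After 6 (swap(4, 2)): [3, 1, 4, 5, 2, 0]
After 7 (reverse(1, 4)): [3, 2, 5, 4, 1, 0]

Answer: no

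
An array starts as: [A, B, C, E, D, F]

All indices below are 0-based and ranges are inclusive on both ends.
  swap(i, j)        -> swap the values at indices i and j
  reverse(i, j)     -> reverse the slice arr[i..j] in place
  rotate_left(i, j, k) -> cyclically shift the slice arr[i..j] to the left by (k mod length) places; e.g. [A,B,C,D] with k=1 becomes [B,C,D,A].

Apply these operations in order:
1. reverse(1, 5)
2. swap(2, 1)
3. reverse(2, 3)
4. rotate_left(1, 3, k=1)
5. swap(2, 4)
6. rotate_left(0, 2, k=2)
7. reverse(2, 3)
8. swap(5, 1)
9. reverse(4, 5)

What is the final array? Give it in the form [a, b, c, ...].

Answer: [C, B, D, E, A, F]

Derivation:
After 1 (reverse(1, 5)): [A, F, D, E, C, B]
After 2 (swap(2, 1)): [A, D, F, E, C, B]
After 3 (reverse(2, 3)): [A, D, E, F, C, B]
After 4 (rotate_left(1, 3, k=1)): [A, E, F, D, C, B]
After 5 (swap(2, 4)): [A, E, C, D, F, B]
After 6 (rotate_left(0, 2, k=2)): [C, A, E, D, F, B]
After 7 (reverse(2, 3)): [C, A, D, E, F, B]
After 8 (swap(5, 1)): [C, B, D, E, F, A]
After 9 (reverse(4, 5)): [C, B, D, E, A, F]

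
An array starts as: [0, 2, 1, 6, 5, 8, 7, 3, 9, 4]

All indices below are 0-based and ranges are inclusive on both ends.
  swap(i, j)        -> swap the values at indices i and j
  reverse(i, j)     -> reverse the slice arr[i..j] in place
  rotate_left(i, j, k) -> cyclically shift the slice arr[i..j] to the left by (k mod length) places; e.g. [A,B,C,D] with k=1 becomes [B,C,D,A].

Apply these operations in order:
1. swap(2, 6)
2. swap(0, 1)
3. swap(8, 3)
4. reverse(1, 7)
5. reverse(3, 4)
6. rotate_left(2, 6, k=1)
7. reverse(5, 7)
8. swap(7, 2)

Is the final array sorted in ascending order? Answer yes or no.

Answer: no

Derivation:
After 1 (swap(2, 6)): [0, 2, 7, 6, 5, 8, 1, 3, 9, 4]
After 2 (swap(0, 1)): [2, 0, 7, 6, 5, 8, 1, 3, 9, 4]
After 3 (swap(8, 3)): [2, 0, 7, 9, 5, 8, 1, 3, 6, 4]
After 4 (reverse(1, 7)): [2, 3, 1, 8, 5, 9, 7, 0, 6, 4]
After 5 (reverse(3, 4)): [2, 3, 1, 5, 8, 9, 7, 0, 6, 4]
After 6 (rotate_left(2, 6, k=1)): [2, 3, 5, 8, 9, 7, 1, 0, 6, 4]
After 7 (reverse(5, 7)): [2, 3, 5, 8, 9, 0, 1, 7, 6, 4]
After 8 (swap(7, 2)): [2, 3, 7, 8, 9, 0, 1, 5, 6, 4]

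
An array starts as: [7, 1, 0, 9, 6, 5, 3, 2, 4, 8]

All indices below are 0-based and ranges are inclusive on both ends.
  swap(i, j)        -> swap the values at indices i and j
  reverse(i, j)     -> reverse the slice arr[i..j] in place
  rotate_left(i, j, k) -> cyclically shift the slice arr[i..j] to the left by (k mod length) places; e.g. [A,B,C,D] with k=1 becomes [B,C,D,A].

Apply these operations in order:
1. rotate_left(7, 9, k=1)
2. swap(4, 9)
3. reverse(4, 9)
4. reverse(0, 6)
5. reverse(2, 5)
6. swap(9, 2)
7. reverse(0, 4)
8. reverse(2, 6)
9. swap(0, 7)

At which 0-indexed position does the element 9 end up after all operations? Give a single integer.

After 1 (rotate_left(7, 9, k=1)): [7, 1, 0, 9, 6, 5, 3, 4, 8, 2]
After 2 (swap(4, 9)): [7, 1, 0, 9, 2, 5, 3, 4, 8, 6]
After 3 (reverse(4, 9)): [7, 1, 0, 9, 6, 8, 4, 3, 5, 2]
After 4 (reverse(0, 6)): [4, 8, 6, 9, 0, 1, 7, 3, 5, 2]
After 5 (reverse(2, 5)): [4, 8, 1, 0, 9, 6, 7, 3, 5, 2]
After 6 (swap(9, 2)): [4, 8, 2, 0, 9, 6, 7, 3, 5, 1]
After 7 (reverse(0, 4)): [9, 0, 2, 8, 4, 6, 7, 3, 5, 1]
After 8 (reverse(2, 6)): [9, 0, 7, 6, 4, 8, 2, 3, 5, 1]
After 9 (swap(0, 7)): [3, 0, 7, 6, 4, 8, 2, 9, 5, 1]

Answer: 7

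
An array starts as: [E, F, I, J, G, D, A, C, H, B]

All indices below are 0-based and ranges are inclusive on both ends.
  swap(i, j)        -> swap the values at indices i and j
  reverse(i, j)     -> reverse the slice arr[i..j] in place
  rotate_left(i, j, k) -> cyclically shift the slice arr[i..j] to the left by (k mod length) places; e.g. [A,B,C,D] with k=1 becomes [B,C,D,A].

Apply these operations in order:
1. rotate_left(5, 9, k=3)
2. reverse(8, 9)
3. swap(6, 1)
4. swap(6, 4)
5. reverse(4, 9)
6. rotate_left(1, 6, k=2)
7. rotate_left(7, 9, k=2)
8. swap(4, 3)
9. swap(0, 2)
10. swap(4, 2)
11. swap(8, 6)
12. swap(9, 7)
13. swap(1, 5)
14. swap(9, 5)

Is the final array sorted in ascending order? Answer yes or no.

After 1 (rotate_left(5, 9, k=3)): [E, F, I, J, G, H, B, D, A, C]
After 2 (reverse(8, 9)): [E, F, I, J, G, H, B, D, C, A]
After 3 (swap(6, 1)): [E, B, I, J, G, H, F, D, C, A]
After 4 (swap(6, 4)): [E, B, I, J, F, H, G, D, C, A]
After 5 (reverse(4, 9)): [E, B, I, J, A, C, D, G, H, F]
After 6 (rotate_left(1, 6, k=2)): [E, J, A, C, D, B, I, G, H, F]
After 7 (rotate_left(7, 9, k=2)): [E, J, A, C, D, B, I, F, G, H]
After 8 (swap(4, 3)): [E, J, A, D, C, B, I, F, G, H]
After 9 (swap(0, 2)): [A, J, E, D, C, B, I, F, G, H]
After 10 (swap(4, 2)): [A, J, C, D, E, B, I, F, G, H]
After 11 (swap(8, 6)): [A, J, C, D, E, B, G, F, I, H]
After 12 (swap(9, 7)): [A, J, C, D, E, B, G, H, I, F]
After 13 (swap(1, 5)): [A, B, C, D, E, J, G, H, I, F]
After 14 (swap(9, 5)): [A, B, C, D, E, F, G, H, I, J]

Answer: yes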